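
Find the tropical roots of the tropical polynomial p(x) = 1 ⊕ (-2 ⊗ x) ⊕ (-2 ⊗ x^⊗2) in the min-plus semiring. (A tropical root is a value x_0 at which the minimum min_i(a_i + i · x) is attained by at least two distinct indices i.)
Roots: {0, 3}

Each tropical root is a break point of the lower envelope of the lines y = a_i + i · x (there are 3 lines, with slopes 0, 1, ..., 2). Only the lines that attain the minimum somewhere contribute to roots; other lines are dominated. Here the surviving (envelope) indices are i = 2, i = 1, i = 0.
Intersections between consecutive envelope lines give the roots: for adjacent envelope indices i < j the intersection is x = (a_i − a_j) / (j − i). Reading off the sorted break points: {0, 3}.
Verification: at each break x_0, at least two indices attain the minimum of min_i(a_i + i · x_0).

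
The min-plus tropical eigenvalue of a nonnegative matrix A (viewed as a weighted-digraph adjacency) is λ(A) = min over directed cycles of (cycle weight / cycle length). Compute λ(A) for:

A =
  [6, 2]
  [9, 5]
λ(A) = 5

Enumerate directed cycles and compute their means (weight / length). Sample:
  cycle 0 → 0: weight = 6, length = 1, mean = 6/1 ≈ 6.000
  cycle 1 → 1: weight = 5, length = 1, mean = 5/1 ≈ 5.000
  cycle 0 → 1 → 0: weight = 11, length = 2, mean = 11/2 ≈ 5.500
  cycle 1 → 0 → 1: weight = 11, length = 2, mean = 11/2 ≈ 5.500
Minimum mean = 5.000, attained e.g. along the cycle 1 → 1 with weight 5 and length 1. So λ(A) = 5/1 = 5.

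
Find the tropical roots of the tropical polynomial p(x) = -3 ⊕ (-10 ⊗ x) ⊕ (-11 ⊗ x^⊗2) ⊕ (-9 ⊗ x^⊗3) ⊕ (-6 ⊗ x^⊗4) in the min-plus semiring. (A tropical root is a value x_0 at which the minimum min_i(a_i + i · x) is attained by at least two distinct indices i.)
Roots: {-3, -2, 1, 7}

Each tropical root is a break point of the lower envelope of the lines y = a_i + i · x (there are 5 lines, with slopes 0, 1, ..., 4). Only the lines that attain the minimum somewhere contribute to roots; other lines are dominated. Here the surviving (envelope) indices are i = 4, i = 3, i = 2, i = 1, i = 0.
Intersections between consecutive envelope lines give the roots: for adjacent envelope indices i < j the intersection is x = (a_i − a_j) / (j − i). Reading off the sorted break points: {-3, -2, 1, 7}.
Verification: at each break x_0, at least two indices attain the minimum of min_i(a_i + i · x_0).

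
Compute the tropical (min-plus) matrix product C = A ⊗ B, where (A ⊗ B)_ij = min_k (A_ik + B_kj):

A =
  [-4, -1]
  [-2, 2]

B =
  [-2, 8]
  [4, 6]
A ⊗ B =
  [-6, 4]
  [-4, 6]

Apply the min-plus product entry-by-entry:
  C[0][0] = min over k of (A[0][0] + B[0][0] = -4 + -2 = -6, A[0][1] + B[1][0] = -1 + 4 = 3) = -6 (attained at k = 0)
  C[0][1] = min over k of (A[0][0] + B[0][1] = -4 + 8 = 4, A[0][1] + B[1][1] = -1 + 6 = 5) = 4 (attained at k = 0)
  C[1][0] = min over k of (A[1][0] + B[0][0] = -2 + -2 = -4, A[1][1] + B[1][0] = 2 + 4 = 6) = -4 (attained at k = 0)
  C[1][1] = min over k of (A[1][0] + B[0][1] = -2 + 8 = 6, A[1][1] + B[1][1] = 2 + 6 = 8) = 6 (attained at k = 0)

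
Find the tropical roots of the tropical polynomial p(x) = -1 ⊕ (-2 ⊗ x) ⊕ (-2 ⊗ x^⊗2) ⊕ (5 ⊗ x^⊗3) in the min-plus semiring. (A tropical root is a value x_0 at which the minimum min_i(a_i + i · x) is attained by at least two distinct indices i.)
Roots: {-7, 0, 1}

Each tropical root is a break point of the lower envelope of the lines y = a_i + i · x (there are 4 lines, with slopes 0, 1, ..., 3). Only the lines that attain the minimum somewhere contribute to roots; other lines are dominated. Here the surviving (envelope) indices are i = 3, i = 2, i = 1, i = 0.
Intersections between consecutive envelope lines give the roots: for adjacent envelope indices i < j the intersection is x = (a_i − a_j) / (j − i). Reading off the sorted break points: {-7, 0, 1}.
Verification: at each break x_0, at least two indices attain the minimum of min_i(a_i + i · x_0).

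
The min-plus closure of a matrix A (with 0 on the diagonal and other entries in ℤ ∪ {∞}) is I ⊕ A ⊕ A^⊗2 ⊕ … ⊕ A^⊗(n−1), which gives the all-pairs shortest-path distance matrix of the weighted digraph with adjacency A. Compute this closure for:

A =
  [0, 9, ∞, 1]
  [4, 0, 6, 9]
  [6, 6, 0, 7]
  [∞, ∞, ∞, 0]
Closure =
  [0, 9, 15, 1]
  [4, 0, 6, 5]
  [6, 6, 0, 7]
  [∞, ∞, ∞, 0]

This is the Floyd-Warshall all-pairs shortest-path computation. For each intermediate vertex k = 0, 1, …, 3, update dist[i][j] ← min(dist[i][j], dist[i][k] + dist[k][j]). The final matrix gives, for each (i, j), the minimum total weight of any directed path from i to j (possibly empty when i = j).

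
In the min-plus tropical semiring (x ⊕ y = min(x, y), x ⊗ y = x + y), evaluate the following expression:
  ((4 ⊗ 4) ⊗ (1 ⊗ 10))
((4 ⊗ 4) ⊗ (1 ⊗ 10)) = 19

Expand innermost to outermost. Recall ⊕ takes the minimum of its arguments and ⊗ takes their sum. Working out the expression ((4 ⊗ 4) ⊗ (1 ⊗ 10)) gives 19.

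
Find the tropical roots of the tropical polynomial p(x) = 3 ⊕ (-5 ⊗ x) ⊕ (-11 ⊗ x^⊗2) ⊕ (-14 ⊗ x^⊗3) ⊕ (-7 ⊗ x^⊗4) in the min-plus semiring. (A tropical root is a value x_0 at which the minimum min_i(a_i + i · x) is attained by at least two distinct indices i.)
Roots: {-7, 3, 6, 8}

Each tropical root is a break point of the lower envelope of the lines y = a_i + i · x (there are 5 lines, with slopes 0, 1, ..., 4). Only the lines that attain the minimum somewhere contribute to roots; other lines are dominated. Here the surviving (envelope) indices are i = 4, i = 3, i = 2, i = 1, i = 0.
Intersections between consecutive envelope lines give the roots: for adjacent envelope indices i < j the intersection is x = (a_i − a_j) / (j − i). Reading off the sorted break points: {-7, 3, 6, 8}.
Verification: at each break x_0, at least two indices attain the minimum of min_i(a_i + i · x_0).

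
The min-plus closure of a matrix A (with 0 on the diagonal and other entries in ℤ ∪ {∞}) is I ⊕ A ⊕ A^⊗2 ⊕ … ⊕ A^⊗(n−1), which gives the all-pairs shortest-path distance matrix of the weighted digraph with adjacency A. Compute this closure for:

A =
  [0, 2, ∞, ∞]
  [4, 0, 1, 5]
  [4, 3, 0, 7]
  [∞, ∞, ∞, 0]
Closure =
  [0, 2, 3, 7]
  [4, 0, 1, 5]
  [4, 3, 0, 7]
  [∞, ∞, ∞, 0]

This is the Floyd-Warshall all-pairs shortest-path computation. For each intermediate vertex k = 0, 1, …, 3, update dist[i][j] ← min(dist[i][j], dist[i][k] + dist[k][j]). The final matrix gives, for each (i, j), the minimum total weight of any directed path from i to j (possibly empty when i = j).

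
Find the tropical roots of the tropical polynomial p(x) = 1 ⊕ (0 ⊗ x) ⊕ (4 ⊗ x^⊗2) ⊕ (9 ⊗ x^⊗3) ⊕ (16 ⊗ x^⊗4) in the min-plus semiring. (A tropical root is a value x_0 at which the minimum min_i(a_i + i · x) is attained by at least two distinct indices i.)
Roots: {-7, -5, -4, 1}

Each tropical root is a break point of the lower envelope of the lines y = a_i + i · x (there are 5 lines, with slopes 0, 1, ..., 4). Only the lines that attain the minimum somewhere contribute to roots; other lines are dominated. Here the surviving (envelope) indices are i = 4, i = 3, i = 2, i = 1, i = 0.
Intersections between consecutive envelope lines give the roots: for adjacent envelope indices i < j the intersection is x = (a_i − a_j) / (j − i). Reading off the sorted break points: {-7, -5, -4, 1}.
Verification: at each break x_0, at least two indices attain the minimum of min_i(a_i + i · x_0).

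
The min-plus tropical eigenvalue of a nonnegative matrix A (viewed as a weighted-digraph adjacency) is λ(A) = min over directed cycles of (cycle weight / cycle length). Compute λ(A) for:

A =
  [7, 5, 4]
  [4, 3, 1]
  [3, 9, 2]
λ(A) = 2

Enumerate directed cycles and compute their means (weight / length). Sample:
  cycle 0 → 0: weight = 7, length = 1, mean = 7/1 ≈ 7.000
  cycle 1 → 1: weight = 3, length = 1, mean = 3/1 ≈ 3.000
  cycle 2 → 2: weight = 2, length = 1, mean = 2/1 ≈ 2.000
  cycle 0 → 1 → 0: weight = 9, length = 2, mean = 9/2 ≈ 4.500
  cycle 0 → 2 → 0: weight = 7, length = 2, mean = 7/2 ≈ 3.500
  cycle 1 → 0 → 1: weight = 9, length = 2, mean = 9/2 ≈ 4.500
Minimum mean = 2.000, attained e.g. along the cycle 2 → 2 with weight 2 and length 1. So λ(A) = 2/1 = 2.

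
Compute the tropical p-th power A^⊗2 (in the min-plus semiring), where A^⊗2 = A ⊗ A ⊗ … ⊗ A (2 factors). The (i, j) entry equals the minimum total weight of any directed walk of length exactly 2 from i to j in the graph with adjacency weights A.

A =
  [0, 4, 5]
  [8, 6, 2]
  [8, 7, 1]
A^⊗2 =
  [0, 4, 5]
  [8, 9, 3]
  [8, 8, 2]

Each entry (A^⊗2)_ij equals the minimum over all length-2 walks i = v_0 → v_1 → … → v_2 = j of Σ_t A[v_t][v_{t+1}]. For example, for (i, j) = (0, 2) we minimise over 3 possible intermediate vertex sequences; the minimum is 5, attained along the walk 0 → 0 → 2.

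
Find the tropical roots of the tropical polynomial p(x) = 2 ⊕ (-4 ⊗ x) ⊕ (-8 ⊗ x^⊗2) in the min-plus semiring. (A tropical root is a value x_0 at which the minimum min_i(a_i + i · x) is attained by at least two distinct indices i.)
Roots: {4, 6}

Each tropical root is a break point of the lower envelope of the lines y = a_i + i · x (there are 3 lines, with slopes 0, 1, ..., 2). Only the lines that attain the minimum somewhere contribute to roots; other lines are dominated. Here the surviving (envelope) indices are i = 2, i = 1, i = 0.
Intersections between consecutive envelope lines give the roots: for adjacent envelope indices i < j the intersection is x = (a_i − a_j) / (j − i). Reading off the sorted break points: {4, 6}.
Verification: at each break x_0, at least two indices attain the minimum of min_i(a_i + i · x_0).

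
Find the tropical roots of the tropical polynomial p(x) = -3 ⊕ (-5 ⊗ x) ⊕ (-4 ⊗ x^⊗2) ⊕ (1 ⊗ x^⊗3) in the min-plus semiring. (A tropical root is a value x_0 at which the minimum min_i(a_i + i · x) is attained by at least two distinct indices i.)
Roots: {-5, -1, 2}

Each tropical root is a break point of the lower envelope of the lines y = a_i + i · x (there are 4 lines, with slopes 0, 1, ..., 3). Only the lines that attain the minimum somewhere contribute to roots; other lines are dominated. Here the surviving (envelope) indices are i = 3, i = 2, i = 1, i = 0.
Intersections between consecutive envelope lines give the roots: for adjacent envelope indices i < j the intersection is x = (a_i − a_j) / (j − i). Reading off the sorted break points: {-5, -1, 2}.
Verification: at each break x_0, at least two indices attain the minimum of min_i(a_i + i · x_0).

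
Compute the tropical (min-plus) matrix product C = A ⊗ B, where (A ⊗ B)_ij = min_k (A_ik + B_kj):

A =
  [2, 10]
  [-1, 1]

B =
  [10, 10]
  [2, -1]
A ⊗ B =
  [12, 9]
  [3, 0]

Apply the min-plus product entry-by-entry:
  C[0][0] = min over k of (A[0][0] + B[0][0] = 2 + 10 = 12, A[0][1] + B[1][0] = 10 + 2 = 12) = 12 (attained at k = 0)
  C[0][1] = min over k of (A[0][0] + B[0][1] = 2 + 10 = 12, A[0][1] + B[1][1] = 10 + -1 = 9) = 9 (attained at k = 1)
  C[1][0] = min over k of (A[1][0] + B[0][0] = -1 + 10 = 9, A[1][1] + B[1][0] = 1 + 2 = 3) = 3 (attained at k = 1)
  C[1][1] = min over k of (A[1][0] + B[0][1] = -1 + 10 = 9, A[1][1] + B[1][1] = 1 + -1 = 0) = 0 (attained at k = 1)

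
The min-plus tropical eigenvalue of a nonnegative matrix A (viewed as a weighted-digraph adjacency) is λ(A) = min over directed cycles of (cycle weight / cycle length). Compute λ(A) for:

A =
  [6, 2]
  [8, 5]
λ(A) = 5

Enumerate directed cycles and compute their means (weight / length). Sample:
  cycle 0 → 0: weight = 6, length = 1, mean = 6/1 ≈ 6.000
  cycle 1 → 1: weight = 5, length = 1, mean = 5/1 ≈ 5.000
  cycle 0 → 1 → 0: weight = 10, length = 2, mean = 10/2 ≈ 5.000
  cycle 1 → 0 → 1: weight = 10, length = 2, mean = 10/2 ≈ 5.000
Minimum mean = 5.000, attained e.g. along the cycle 1 → 1 with weight 5 and length 1. So λ(A) = 5/1 = 5.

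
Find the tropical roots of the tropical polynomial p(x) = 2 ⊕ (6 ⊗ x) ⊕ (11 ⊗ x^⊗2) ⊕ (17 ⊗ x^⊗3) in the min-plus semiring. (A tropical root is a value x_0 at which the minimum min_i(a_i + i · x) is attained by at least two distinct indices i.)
Roots: {-6, -5, -4}

Each tropical root is a break point of the lower envelope of the lines y = a_i + i · x (there are 4 lines, with slopes 0, 1, ..., 3). Only the lines that attain the minimum somewhere contribute to roots; other lines are dominated. Here the surviving (envelope) indices are i = 3, i = 2, i = 1, i = 0.
Intersections between consecutive envelope lines give the roots: for adjacent envelope indices i < j the intersection is x = (a_i − a_j) / (j − i). Reading off the sorted break points: {-6, -5, -4}.
Verification: at each break x_0, at least two indices attain the minimum of min_i(a_i + i · x_0).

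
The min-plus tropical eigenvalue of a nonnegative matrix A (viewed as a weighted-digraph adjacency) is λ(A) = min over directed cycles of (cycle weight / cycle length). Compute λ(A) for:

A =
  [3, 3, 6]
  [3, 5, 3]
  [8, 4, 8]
λ(A) = 3

Enumerate directed cycles and compute their means (weight / length). Sample:
  cycle 0 → 0: weight = 3, length = 1, mean = 3/1 ≈ 3.000
  cycle 1 → 1: weight = 5, length = 1, mean = 5/1 ≈ 5.000
  cycle 2 → 2: weight = 8, length = 1, mean = 8/1 ≈ 8.000
  cycle 0 → 1 → 0: weight = 6, length = 2, mean = 6/2 ≈ 3.000
  cycle 0 → 2 → 0: weight = 14, length = 2, mean = 14/2 ≈ 7.000
  cycle 1 → 0 → 1: weight = 6, length = 2, mean = 6/2 ≈ 3.000
Minimum mean = 3.000, attained e.g. along the cycle 0 → 0 with weight 3 and length 1. So λ(A) = 3/1 = 3.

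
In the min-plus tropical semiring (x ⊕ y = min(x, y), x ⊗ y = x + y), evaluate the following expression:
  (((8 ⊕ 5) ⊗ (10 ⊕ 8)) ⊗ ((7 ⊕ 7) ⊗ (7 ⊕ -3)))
(((8 ⊕ 5) ⊗ (10 ⊕ 8)) ⊗ ((7 ⊕ 7) ⊗ (7 ⊕ -3))) = 17

Expand innermost to outermost. Recall ⊕ takes the minimum of its arguments and ⊗ takes their sum. Working out the expression (((8 ⊕ 5) ⊗ (10 ⊕ 8)) ⊗ ((7 ⊕ 7) ⊗ (7 ⊕ -3))) gives 17.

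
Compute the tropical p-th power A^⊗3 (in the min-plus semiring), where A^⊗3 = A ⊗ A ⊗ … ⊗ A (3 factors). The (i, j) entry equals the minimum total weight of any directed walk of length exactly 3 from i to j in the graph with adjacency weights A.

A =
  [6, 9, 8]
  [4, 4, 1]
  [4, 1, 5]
A^⊗3 =
  [13, 11, 10]
  [6, 6, 3]
  [6, 3, 6]

Each entry (A^⊗3)_ij equals the minimum over all length-3 walks i = v_0 → v_1 → … → v_3 = j of Σ_t A[v_t][v_{t+1}]. For example, for (i, j) = (0, 2) we minimise over 9 possible intermediate vertex sequences; the minimum is 10, attained along the walk 0 → 2 → 1 → 2.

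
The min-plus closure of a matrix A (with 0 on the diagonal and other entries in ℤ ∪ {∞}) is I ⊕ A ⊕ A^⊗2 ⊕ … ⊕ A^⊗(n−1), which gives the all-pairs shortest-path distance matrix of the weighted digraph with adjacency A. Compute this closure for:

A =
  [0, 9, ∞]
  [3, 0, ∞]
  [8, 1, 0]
Closure =
  [0, 9, ∞]
  [3, 0, ∞]
  [4, 1, 0]

This is the Floyd-Warshall all-pairs shortest-path computation. For each intermediate vertex k = 0, 1, …, 2, update dist[i][j] ← min(dist[i][j], dist[i][k] + dist[k][j]). The final matrix gives, for each (i, j), the minimum total weight of any directed path from i to j (possibly empty when i = j).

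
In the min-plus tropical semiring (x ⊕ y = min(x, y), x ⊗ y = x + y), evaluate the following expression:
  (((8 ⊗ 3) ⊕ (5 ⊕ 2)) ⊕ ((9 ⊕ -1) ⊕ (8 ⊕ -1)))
(((8 ⊗ 3) ⊕ (5 ⊕ 2)) ⊕ ((9 ⊕ -1) ⊕ (8 ⊕ -1))) = -1

Expand innermost to outermost. Recall ⊕ takes the minimum of its arguments and ⊗ takes their sum. Working out the expression (((8 ⊗ 3) ⊕ (5 ⊕ 2)) ⊕ ((9 ⊕ -1) ⊕ (8 ⊕ -1))) gives -1.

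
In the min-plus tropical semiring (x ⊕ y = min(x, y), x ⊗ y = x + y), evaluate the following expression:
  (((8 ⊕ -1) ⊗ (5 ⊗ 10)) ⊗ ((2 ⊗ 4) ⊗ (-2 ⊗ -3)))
(((8 ⊕ -1) ⊗ (5 ⊗ 10)) ⊗ ((2 ⊗ 4) ⊗ (-2 ⊗ -3))) = 15

Expand innermost to outermost. Recall ⊕ takes the minimum of its arguments and ⊗ takes their sum. Working out the expression (((8 ⊕ -1) ⊗ (5 ⊗ 10)) ⊗ ((2 ⊗ 4) ⊗ (-2 ⊗ -3))) gives 15.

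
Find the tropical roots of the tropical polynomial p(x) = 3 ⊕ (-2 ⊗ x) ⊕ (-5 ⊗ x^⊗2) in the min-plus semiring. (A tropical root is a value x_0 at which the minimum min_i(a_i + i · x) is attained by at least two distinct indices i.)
Roots: {3, 5}

Each tropical root is a break point of the lower envelope of the lines y = a_i + i · x (there are 3 lines, with slopes 0, 1, ..., 2). Only the lines that attain the minimum somewhere contribute to roots; other lines are dominated. Here the surviving (envelope) indices are i = 2, i = 1, i = 0.
Intersections between consecutive envelope lines give the roots: for adjacent envelope indices i < j the intersection is x = (a_i − a_j) / (j − i). Reading off the sorted break points: {3, 5}.
Verification: at each break x_0, at least two indices attain the minimum of min_i(a_i + i · x_0).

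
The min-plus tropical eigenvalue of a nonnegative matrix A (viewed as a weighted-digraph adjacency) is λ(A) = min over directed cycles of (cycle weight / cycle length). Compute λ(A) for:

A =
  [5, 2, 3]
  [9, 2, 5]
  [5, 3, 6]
λ(A) = 2

Enumerate directed cycles and compute their means (weight / length). Sample:
  cycle 0 → 0: weight = 5, length = 1, mean = 5/1 ≈ 5.000
  cycle 1 → 1: weight = 2, length = 1, mean = 2/1 ≈ 2.000
  cycle 2 → 2: weight = 6, length = 1, mean = 6/1 ≈ 6.000
  cycle 0 → 1 → 0: weight = 11, length = 2, mean = 11/2 ≈ 5.500
  cycle 0 → 2 → 0: weight = 8, length = 2, mean = 8/2 ≈ 4.000
  cycle 1 → 0 → 1: weight = 11, length = 2, mean = 11/2 ≈ 5.500
Minimum mean = 2.000, attained e.g. along the cycle 1 → 1 with weight 2 and length 1. So λ(A) = 2/1 = 2.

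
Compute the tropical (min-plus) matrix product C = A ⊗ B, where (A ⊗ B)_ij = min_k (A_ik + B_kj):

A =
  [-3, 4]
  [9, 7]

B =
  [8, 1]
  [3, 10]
A ⊗ B =
  [5, -2]
  [10, 10]

Apply the min-plus product entry-by-entry:
  C[0][0] = min over k of (A[0][0] + B[0][0] = -3 + 8 = 5, A[0][1] + B[1][0] = 4 + 3 = 7) = 5 (attained at k = 0)
  C[0][1] = min over k of (A[0][0] + B[0][1] = -3 + 1 = -2, A[0][1] + B[1][1] = 4 + 10 = 14) = -2 (attained at k = 0)
  C[1][0] = min over k of (A[1][0] + B[0][0] = 9 + 8 = 17, A[1][1] + B[1][0] = 7 + 3 = 10) = 10 (attained at k = 1)
  C[1][1] = min over k of (A[1][0] + B[0][1] = 9 + 1 = 10, A[1][1] + B[1][1] = 7 + 10 = 17) = 10 (attained at k = 0)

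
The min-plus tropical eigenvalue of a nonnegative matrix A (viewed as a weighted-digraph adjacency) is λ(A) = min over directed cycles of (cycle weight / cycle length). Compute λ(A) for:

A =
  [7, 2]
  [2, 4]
λ(A) = 2

Enumerate directed cycles and compute their means (weight / length). Sample:
  cycle 0 → 0: weight = 7, length = 1, mean = 7/1 ≈ 7.000
  cycle 1 → 1: weight = 4, length = 1, mean = 4/1 ≈ 4.000
  cycle 0 → 1 → 0: weight = 4, length = 2, mean = 4/2 ≈ 2.000
  cycle 1 → 0 → 1: weight = 4, length = 2, mean = 4/2 ≈ 2.000
Minimum mean = 2.000, attained e.g. along the cycle 0 → 1 → 0 with weight 4 and length 2. So λ(A) = 4/2 = 2.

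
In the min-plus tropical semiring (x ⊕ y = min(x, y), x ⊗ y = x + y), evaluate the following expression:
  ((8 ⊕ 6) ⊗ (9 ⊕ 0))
((8 ⊕ 6) ⊗ (9 ⊕ 0)) = 6

Expand innermost to outermost. Recall ⊕ takes the minimum of its arguments and ⊗ takes their sum. Working out the expression ((8 ⊕ 6) ⊗ (9 ⊕ 0)) gives 6.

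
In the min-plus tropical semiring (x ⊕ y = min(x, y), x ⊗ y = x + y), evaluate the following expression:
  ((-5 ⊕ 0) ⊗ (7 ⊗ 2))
((-5 ⊕ 0) ⊗ (7 ⊗ 2)) = 4

Expand innermost to outermost. Recall ⊕ takes the minimum of its arguments and ⊗ takes their sum. Working out the expression ((-5 ⊕ 0) ⊗ (7 ⊗ 2)) gives 4.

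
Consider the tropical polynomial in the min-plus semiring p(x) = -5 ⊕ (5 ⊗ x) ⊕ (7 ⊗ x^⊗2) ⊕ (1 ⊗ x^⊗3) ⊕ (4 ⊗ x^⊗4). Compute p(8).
p(8) = -5

A tropical monomial a ⊗ x^⊗i evaluates to a + i · x. Evaluating each term at x = 8:
  Term 0 contributes -5 + 0 · 8 = -5
  Term 1 contributes 5 + 1 · 8 = 13
  Term 2 contributes 7 + 2 · 8 = 23
  Term 3 contributes 1 + 3 · 8 = 25
  Term 4 contributes 4 + 4 · 8 = 36
p(8) = ⊕ of these = min[-5, 13, 23, 25, 36] = -5.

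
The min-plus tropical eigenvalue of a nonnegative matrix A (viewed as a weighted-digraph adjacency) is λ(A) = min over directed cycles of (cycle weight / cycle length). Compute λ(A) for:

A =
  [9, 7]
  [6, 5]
λ(A) = 5

Enumerate directed cycles and compute their means (weight / length). Sample:
  cycle 0 → 0: weight = 9, length = 1, mean = 9/1 ≈ 9.000
  cycle 1 → 1: weight = 5, length = 1, mean = 5/1 ≈ 5.000
  cycle 0 → 1 → 0: weight = 13, length = 2, mean = 13/2 ≈ 6.500
  cycle 1 → 0 → 1: weight = 13, length = 2, mean = 13/2 ≈ 6.500
Minimum mean = 5.000, attained e.g. along the cycle 1 → 1 with weight 5 and length 1. So λ(A) = 5/1 = 5.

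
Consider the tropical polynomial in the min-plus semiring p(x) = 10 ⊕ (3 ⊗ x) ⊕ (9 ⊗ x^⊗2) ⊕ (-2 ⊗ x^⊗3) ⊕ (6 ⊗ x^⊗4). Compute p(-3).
p(-3) = -11

A tropical monomial a ⊗ x^⊗i evaluates to a + i · x. Evaluating each term at x = -3:
  Term 0 contributes 10 + 0 · -3 = 10
  Term 1 contributes 3 + 1 · -3 = 0
  Term 2 contributes 9 + 2 · -3 = 3
  Term 3 contributes -2 + 3 · -3 = -11
  Term 4 contributes 6 + 4 · -3 = -6
p(-3) = ⊕ of these = min[10, 0, 3, -11, -6] = -11.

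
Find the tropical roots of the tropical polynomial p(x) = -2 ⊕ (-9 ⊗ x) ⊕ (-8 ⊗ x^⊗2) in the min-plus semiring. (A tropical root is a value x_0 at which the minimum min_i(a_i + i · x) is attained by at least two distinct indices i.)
Roots: {-1, 7}

Each tropical root is a break point of the lower envelope of the lines y = a_i + i · x (there are 3 lines, with slopes 0, 1, ..., 2). Only the lines that attain the minimum somewhere contribute to roots; other lines are dominated. Here the surviving (envelope) indices are i = 2, i = 1, i = 0.
Intersections between consecutive envelope lines give the roots: for adjacent envelope indices i < j the intersection is x = (a_i − a_j) / (j − i). Reading off the sorted break points: {-1, 7}.
Verification: at each break x_0, at least two indices attain the minimum of min_i(a_i + i · x_0).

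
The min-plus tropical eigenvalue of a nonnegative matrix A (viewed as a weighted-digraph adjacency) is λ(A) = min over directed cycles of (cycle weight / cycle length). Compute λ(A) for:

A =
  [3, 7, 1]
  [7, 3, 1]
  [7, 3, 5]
λ(A) = 2

Enumerate directed cycles and compute their means (weight / length). Sample:
  cycle 0 → 0: weight = 3, length = 1, mean = 3/1 ≈ 3.000
  cycle 1 → 1: weight = 3, length = 1, mean = 3/1 ≈ 3.000
  cycle 2 → 2: weight = 5, length = 1, mean = 5/1 ≈ 5.000
  cycle 0 → 1 → 0: weight = 14, length = 2, mean = 14/2 ≈ 7.000
  cycle 0 → 2 → 0: weight = 8, length = 2, mean = 8/2 ≈ 4.000
  cycle 1 → 0 → 1: weight = 14, length = 2, mean = 14/2 ≈ 7.000
Minimum mean = 2.000, attained e.g. along the cycle 1 → 2 → 1 with weight 4 and length 2. So λ(A) = 4/2 = 2.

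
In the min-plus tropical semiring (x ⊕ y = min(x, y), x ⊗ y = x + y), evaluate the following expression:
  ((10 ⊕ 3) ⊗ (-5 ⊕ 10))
((10 ⊕ 3) ⊗ (-5 ⊕ 10)) = -2

Expand innermost to outermost. Recall ⊕ takes the minimum of its arguments and ⊗ takes their sum. Working out the expression ((10 ⊕ 3) ⊗ (-5 ⊕ 10)) gives -2.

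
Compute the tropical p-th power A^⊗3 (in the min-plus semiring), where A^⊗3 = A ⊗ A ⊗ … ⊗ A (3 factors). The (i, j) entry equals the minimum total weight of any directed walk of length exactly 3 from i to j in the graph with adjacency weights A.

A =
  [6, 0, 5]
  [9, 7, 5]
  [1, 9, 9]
A^⊗3 =
  [6, 6, 11]
  [12, 6, 11]
  [7, 7, 6]

Each entry (A^⊗3)_ij equals the minimum over all length-3 walks i = v_0 → v_1 → … → v_3 = j of Σ_t A[v_t][v_{t+1}]. For example, for (i, j) = (0, 2) we minimise over 9 possible intermediate vertex sequences; the minimum is 11, attained along the walk 0 → 0 → 1 → 2.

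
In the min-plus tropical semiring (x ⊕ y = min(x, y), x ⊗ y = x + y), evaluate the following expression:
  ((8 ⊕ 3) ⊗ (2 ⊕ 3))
((8 ⊕ 3) ⊗ (2 ⊕ 3)) = 5

Expand innermost to outermost. Recall ⊕ takes the minimum of its arguments and ⊗ takes their sum. Working out the expression ((8 ⊕ 3) ⊗ (2 ⊕ 3)) gives 5.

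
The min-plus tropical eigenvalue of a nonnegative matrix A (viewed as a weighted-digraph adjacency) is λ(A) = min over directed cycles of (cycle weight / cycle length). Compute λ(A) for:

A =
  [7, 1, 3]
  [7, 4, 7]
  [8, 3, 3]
λ(A) = 3

Enumerate directed cycles and compute their means (weight / length). Sample:
  cycle 0 → 0: weight = 7, length = 1, mean = 7/1 ≈ 7.000
  cycle 1 → 1: weight = 4, length = 1, mean = 4/1 ≈ 4.000
  cycle 2 → 2: weight = 3, length = 1, mean = 3/1 ≈ 3.000
  cycle 0 → 1 → 0: weight = 8, length = 2, mean = 8/2 ≈ 4.000
  cycle 0 → 2 → 0: weight = 11, length = 2, mean = 11/2 ≈ 5.500
  cycle 1 → 0 → 1: weight = 8, length = 2, mean = 8/2 ≈ 4.000
Minimum mean = 3.000, attained e.g. along the cycle 2 → 2 with weight 3 and length 1. So λ(A) = 3/1 = 3.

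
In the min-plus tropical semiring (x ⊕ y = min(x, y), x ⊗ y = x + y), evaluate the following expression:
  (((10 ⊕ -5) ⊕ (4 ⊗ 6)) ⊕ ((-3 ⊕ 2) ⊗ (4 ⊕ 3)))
(((10 ⊕ -5) ⊕ (4 ⊗ 6)) ⊕ ((-3 ⊕ 2) ⊗ (4 ⊕ 3))) = -5

Expand innermost to outermost. Recall ⊕ takes the minimum of its arguments and ⊗ takes their sum. Working out the expression (((10 ⊕ -5) ⊕ (4 ⊗ 6)) ⊕ ((-3 ⊕ 2) ⊗ (4 ⊕ 3))) gives -5.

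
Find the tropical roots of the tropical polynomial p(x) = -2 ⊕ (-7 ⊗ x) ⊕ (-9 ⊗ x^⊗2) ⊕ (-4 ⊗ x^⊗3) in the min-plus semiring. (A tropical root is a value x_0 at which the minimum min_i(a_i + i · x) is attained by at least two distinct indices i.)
Roots: {-5, 2, 5}

Each tropical root is a break point of the lower envelope of the lines y = a_i + i · x (there are 4 lines, with slopes 0, 1, ..., 3). Only the lines that attain the minimum somewhere contribute to roots; other lines are dominated. Here the surviving (envelope) indices are i = 3, i = 2, i = 1, i = 0.
Intersections between consecutive envelope lines give the roots: for adjacent envelope indices i < j the intersection is x = (a_i − a_j) / (j − i). Reading off the sorted break points: {-5, 2, 5}.
Verification: at each break x_0, at least two indices attain the minimum of min_i(a_i + i · x_0).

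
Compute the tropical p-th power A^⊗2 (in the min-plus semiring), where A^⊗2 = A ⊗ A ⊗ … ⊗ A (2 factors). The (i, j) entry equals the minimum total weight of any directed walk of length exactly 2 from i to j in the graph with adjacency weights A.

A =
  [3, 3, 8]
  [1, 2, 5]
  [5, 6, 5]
A^⊗2 =
  [4, 5, 8]
  [3, 4, 7]
  [7, 8, 10]

Each entry (A^⊗2)_ij equals the minimum over all length-2 walks i = v_0 → v_1 → … → v_2 = j of Σ_t A[v_t][v_{t+1}]. For example, for (i, j) = (0, 2) we minimise over 3 possible intermediate vertex sequences; the minimum is 8, attained along the walk 0 → 1 → 2.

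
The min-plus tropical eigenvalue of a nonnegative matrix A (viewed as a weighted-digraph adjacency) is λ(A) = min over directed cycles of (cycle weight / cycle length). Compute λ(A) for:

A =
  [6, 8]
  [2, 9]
λ(A) = 5

Enumerate directed cycles and compute their means (weight / length). Sample:
  cycle 0 → 0: weight = 6, length = 1, mean = 6/1 ≈ 6.000
  cycle 1 → 1: weight = 9, length = 1, mean = 9/1 ≈ 9.000
  cycle 0 → 1 → 0: weight = 10, length = 2, mean = 10/2 ≈ 5.000
  cycle 1 → 0 → 1: weight = 10, length = 2, mean = 10/2 ≈ 5.000
Minimum mean = 5.000, attained e.g. along the cycle 0 → 1 → 0 with weight 10 and length 2. So λ(A) = 10/2 = 5.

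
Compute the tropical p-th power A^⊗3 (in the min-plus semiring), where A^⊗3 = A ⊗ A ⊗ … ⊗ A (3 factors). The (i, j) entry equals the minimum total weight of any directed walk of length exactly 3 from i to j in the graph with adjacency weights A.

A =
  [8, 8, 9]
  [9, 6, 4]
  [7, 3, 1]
A^⊗3 =
  [17, 13, 11]
  [12, 8, 6]
  [9, 5, 3]

Each entry (A^⊗3)_ij equals the minimum over all length-3 walks i = v_0 → v_1 → … → v_3 = j of Σ_t A[v_t][v_{t+1}]. For example, for (i, j) = (0, 2) we minimise over 9 possible intermediate vertex sequences; the minimum is 11, attained along the walk 0 → 2 → 2 → 2.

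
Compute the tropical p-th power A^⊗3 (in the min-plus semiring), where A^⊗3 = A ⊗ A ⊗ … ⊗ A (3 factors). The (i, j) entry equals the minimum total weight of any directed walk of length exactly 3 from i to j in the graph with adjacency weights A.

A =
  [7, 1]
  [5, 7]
A^⊗3 =
  [13, 7]
  [11, 13]

Each entry (A^⊗3)_ij equals the minimum over all length-3 walks i = v_0 → v_1 → … → v_3 = j of Σ_t A[v_t][v_{t+1}]. For example, for (i, j) = (0, 1) we minimise over 4 possible intermediate vertex sequences; the minimum is 7, attained along the walk 0 → 1 → 0 → 1.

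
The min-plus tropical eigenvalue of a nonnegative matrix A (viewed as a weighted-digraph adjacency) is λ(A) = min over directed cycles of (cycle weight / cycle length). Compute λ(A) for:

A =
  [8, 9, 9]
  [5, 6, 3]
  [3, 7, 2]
λ(A) = 2

Enumerate directed cycles and compute their means (weight / length). Sample:
  cycle 0 → 0: weight = 8, length = 1, mean = 8/1 ≈ 8.000
  cycle 1 → 1: weight = 6, length = 1, mean = 6/1 ≈ 6.000
  cycle 2 → 2: weight = 2, length = 1, mean = 2/1 ≈ 2.000
  cycle 0 → 1 → 0: weight = 14, length = 2, mean = 14/2 ≈ 7.000
  cycle 0 → 2 → 0: weight = 12, length = 2, mean = 12/2 ≈ 6.000
  cycle 1 → 0 → 1: weight = 14, length = 2, mean = 14/2 ≈ 7.000
Minimum mean = 2.000, attained e.g. along the cycle 2 → 2 with weight 2 and length 1. So λ(A) = 2/1 = 2.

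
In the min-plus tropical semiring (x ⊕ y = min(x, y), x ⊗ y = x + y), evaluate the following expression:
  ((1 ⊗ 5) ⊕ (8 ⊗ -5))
((1 ⊗ 5) ⊕ (8 ⊗ -5)) = 3

Expand innermost to outermost. Recall ⊕ takes the minimum of its arguments and ⊗ takes their sum. Working out the expression ((1 ⊗ 5) ⊕ (8 ⊗ -5)) gives 3.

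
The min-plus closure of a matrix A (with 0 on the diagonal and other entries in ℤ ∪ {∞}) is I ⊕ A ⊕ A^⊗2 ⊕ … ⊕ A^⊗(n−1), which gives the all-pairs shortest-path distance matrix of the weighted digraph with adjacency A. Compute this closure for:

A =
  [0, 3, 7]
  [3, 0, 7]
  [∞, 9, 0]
Closure =
  [0, 3, 7]
  [3, 0, 7]
  [12, 9, 0]

This is the Floyd-Warshall all-pairs shortest-path computation. For each intermediate vertex k = 0, 1, …, 2, update dist[i][j] ← min(dist[i][j], dist[i][k] + dist[k][j]). The final matrix gives, for each (i, j), the minimum total weight of any directed path from i to j (possibly empty when i = j).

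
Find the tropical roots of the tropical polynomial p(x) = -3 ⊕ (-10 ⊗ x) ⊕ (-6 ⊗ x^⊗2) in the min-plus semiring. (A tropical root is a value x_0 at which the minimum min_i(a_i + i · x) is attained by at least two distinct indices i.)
Roots: {-4, 7}

Each tropical root is a break point of the lower envelope of the lines y = a_i + i · x (there are 3 lines, with slopes 0, 1, ..., 2). Only the lines that attain the minimum somewhere contribute to roots; other lines are dominated. Here the surviving (envelope) indices are i = 2, i = 1, i = 0.
Intersections between consecutive envelope lines give the roots: for adjacent envelope indices i < j the intersection is x = (a_i − a_j) / (j − i). Reading off the sorted break points: {-4, 7}.
Verification: at each break x_0, at least two indices attain the minimum of min_i(a_i + i · x_0).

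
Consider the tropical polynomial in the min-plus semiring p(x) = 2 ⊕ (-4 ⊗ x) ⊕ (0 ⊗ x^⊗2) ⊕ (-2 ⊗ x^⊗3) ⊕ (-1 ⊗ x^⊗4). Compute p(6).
p(6) = 2

A tropical monomial a ⊗ x^⊗i evaluates to a + i · x. Evaluating each term at x = 6:
  Term 0 contributes 2 + 0 · 6 = 2
  Term 1 contributes -4 + 1 · 6 = 2
  Term 2 contributes 0 + 2 · 6 = 12
  Term 3 contributes -2 + 3 · 6 = 16
  Term 4 contributes -1 + 4 · 6 = 23
p(6) = ⊕ of these = min[2, 2, 12, 16, 23] = 2.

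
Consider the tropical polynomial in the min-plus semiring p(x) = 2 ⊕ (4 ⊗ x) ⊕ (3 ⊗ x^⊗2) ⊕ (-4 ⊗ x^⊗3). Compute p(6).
p(6) = 2

A tropical monomial a ⊗ x^⊗i evaluates to a + i · x. Evaluating each term at x = 6:
  Term 0 contributes 2 + 0 · 6 = 2
  Term 1 contributes 4 + 1 · 6 = 10
  Term 2 contributes 3 + 2 · 6 = 15
  Term 3 contributes -4 + 3 · 6 = 14
p(6) = ⊕ of these = min[2, 10, 15, 14] = 2.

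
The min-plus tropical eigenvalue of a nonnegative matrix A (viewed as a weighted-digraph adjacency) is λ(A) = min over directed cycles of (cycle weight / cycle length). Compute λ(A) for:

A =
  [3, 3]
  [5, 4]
λ(A) = 3

Enumerate directed cycles and compute their means (weight / length). Sample:
  cycle 0 → 0: weight = 3, length = 1, mean = 3/1 ≈ 3.000
  cycle 1 → 1: weight = 4, length = 1, mean = 4/1 ≈ 4.000
  cycle 0 → 1 → 0: weight = 8, length = 2, mean = 8/2 ≈ 4.000
  cycle 1 → 0 → 1: weight = 8, length = 2, mean = 8/2 ≈ 4.000
Minimum mean = 3.000, attained e.g. along the cycle 0 → 0 with weight 3 and length 1. So λ(A) = 3/1 = 3.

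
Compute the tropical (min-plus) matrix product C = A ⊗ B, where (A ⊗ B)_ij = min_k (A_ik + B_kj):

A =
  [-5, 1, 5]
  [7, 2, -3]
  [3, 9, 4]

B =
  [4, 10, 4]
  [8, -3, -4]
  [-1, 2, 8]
A ⊗ B =
  [-1, -2, -3]
  [-4, -1, -2]
  [3, 6, 5]

Apply the min-plus product entry-by-entry:
  C[0][0] = min over k of (A[0][0] + B[0][0] = -5 + 4 = -1, A[0][1] + B[1][0] = 1 + 8 = 9, A[0][2] + B[2][0] = 5 + -1 = 4) = -1 (attained at k = 0)
  C[0][1] = min over k of (A[0][0] + B[0][1] = -5 + 10 = 5, A[0][1] + B[1][1] = 1 + -3 = -2, A[0][2] + B[2][1] = 5 + 2 = 7) = -2 (attained at k = 1)
  C[0][2] = min over k of (A[0][0] + B[0][2] = -5 + 4 = -1, A[0][1] + B[1][2] = 1 + -4 = -3, A[0][2] + B[2][2] = 5 + 8 = 13) = -3 (attained at k = 1)
  C[1][0] = min over k of (A[1][0] + B[0][0] = 7 + 4 = 11, A[1][1] + B[1][0] = 2 + 8 = 10, A[1][2] + B[2][0] = -3 + -1 = -4) = -4 (attained at k = 2)
  C[1][1] = min over k of (A[1][0] + B[0][1] = 7 + 10 = 17, A[1][1] + B[1][1] = 2 + -3 = -1, A[1][2] + B[2][1] = -3 + 2 = -1) = -1 (attained at k = 1)
  C[1][2] = min over k of (A[1][0] + B[0][2] = 7 + 4 = 11, A[1][1] + B[1][2] = 2 + -4 = -2, A[1][2] + B[2][2] = -3 + 8 = 5) = -2 (attained at k = 1)
  C[2][0] = min over k of (A[2][0] + B[0][0] = 3 + 4 = 7, A[2][1] + B[1][0] = 9 + 8 = 17, A[2][2] + B[2][0] = 4 + -1 = 3) = 3 (attained at k = 2)
  C[2][1] = min over k of (A[2][0] + B[0][1] = 3 + 10 = 13, A[2][1] + B[1][1] = 9 + -3 = 6, A[2][2] + B[2][1] = 4 + 2 = 6) = 6 (attained at k = 1)
  C[2][2] = min over k of (A[2][0] + B[0][2] = 3 + 4 = 7, A[2][1] + B[1][2] = 9 + -4 = 5, A[2][2] + B[2][2] = 4 + 8 = 12) = 5 (attained at k = 1)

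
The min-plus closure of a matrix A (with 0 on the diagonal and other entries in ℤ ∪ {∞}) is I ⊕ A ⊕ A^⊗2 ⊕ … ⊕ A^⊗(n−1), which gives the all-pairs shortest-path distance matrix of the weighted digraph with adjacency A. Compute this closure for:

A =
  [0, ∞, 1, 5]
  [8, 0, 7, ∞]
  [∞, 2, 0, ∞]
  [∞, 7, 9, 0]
Closure =
  [0, 3, 1, 5]
  [8, 0, 7, 13]
  [10, 2, 0, 15]
  [15, 7, 9, 0]

This is the Floyd-Warshall all-pairs shortest-path computation. For each intermediate vertex k = 0, 1, …, 3, update dist[i][j] ← min(dist[i][j], dist[i][k] + dist[k][j]). The final matrix gives, for each (i, j), the minimum total weight of any directed path from i to j (possibly empty when i = j).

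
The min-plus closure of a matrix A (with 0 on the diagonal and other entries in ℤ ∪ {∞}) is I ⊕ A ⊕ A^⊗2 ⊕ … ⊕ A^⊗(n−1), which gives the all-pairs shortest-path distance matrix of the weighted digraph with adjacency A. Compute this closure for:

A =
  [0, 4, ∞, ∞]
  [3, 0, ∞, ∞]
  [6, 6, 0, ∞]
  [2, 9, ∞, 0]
Closure =
  [0, 4, ∞, ∞]
  [3, 0, ∞, ∞]
  [6, 6, 0, ∞]
  [2, 6, ∞, 0]

This is the Floyd-Warshall all-pairs shortest-path computation. For each intermediate vertex k = 0, 1, …, 3, update dist[i][j] ← min(dist[i][j], dist[i][k] + dist[k][j]). The final matrix gives, for each (i, j), the minimum total weight of any directed path from i to j (possibly empty when i = j).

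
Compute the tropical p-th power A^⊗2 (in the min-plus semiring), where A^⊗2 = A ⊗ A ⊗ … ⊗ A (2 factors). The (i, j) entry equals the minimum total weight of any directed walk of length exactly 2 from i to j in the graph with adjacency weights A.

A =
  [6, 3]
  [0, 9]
A^⊗2 =
  [3, 9]
  [6, 3]

Each entry (A^⊗2)_ij equals the minimum over all length-2 walks i = v_0 → v_1 → … → v_2 = j of Σ_t A[v_t][v_{t+1}]. For example, for (i, j) = (0, 1) we minimise over 2 possible intermediate vertex sequences; the minimum is 9, attained along the walk 0 → 0 → 1.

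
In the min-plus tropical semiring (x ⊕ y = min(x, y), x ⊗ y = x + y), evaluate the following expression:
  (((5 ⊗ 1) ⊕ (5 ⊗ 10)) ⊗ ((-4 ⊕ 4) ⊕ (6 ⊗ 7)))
(((5 ⊗ 1) ⊕ (5 ⊗ 10)) ⊗ ((-4 ⊕ 4) ⊕ (6 ⊗ 7))) = 2

Expand innermost to outermost. Recall ⊕ takes the minimum of its arguments and ⊗ takes their sum. Working out the expression (((5 ⊗ 1) ⊕ (5 ⊗ 10)) ⊗ ((-4 ⊕ 4) ⊕ (6 ⊗ 7))) gives 2.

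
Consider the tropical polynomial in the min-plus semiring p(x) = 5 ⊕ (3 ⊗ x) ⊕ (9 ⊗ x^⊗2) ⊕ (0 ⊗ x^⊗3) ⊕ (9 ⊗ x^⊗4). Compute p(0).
p(0) = 0

A tropical monomial a ⊗ x^⊗i evaluates to a + i · x. Evaluating each term at x = 0:
  Term 0 contributes 5 + 0 · 0 = 5
  Term 1 contributes 3 + 1 · 0 = 3
  Term 2 contributes 9 + 2 · 0 = 9
  Term 3 contributes 0 + 3 · 0 = 0
  Term 4 contributes 9 + 4 · 0 = 9
p(0) = ⊕ of these = min[5, 3, 9, 0, 9] = 0.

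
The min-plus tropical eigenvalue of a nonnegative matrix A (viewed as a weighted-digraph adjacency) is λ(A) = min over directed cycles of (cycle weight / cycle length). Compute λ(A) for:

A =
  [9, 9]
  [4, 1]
λ(A) = 1

Enumerate directed cycles and compute their means (weight / length). Sample:
  cycle 0 → 0: weight = 9, length = 1, mean = 9/1 ≈ 9.000
  cycle 1 → 1: weight = 1, length = 1, mean = 1/1 ≈ 1.000
  cycle 0 → 1 → 0: weight = 13, length = 2, mean = 13/2 ≈ 6.500
  cycle 1 → 0 → 1: weight = 13, length = 2, mean = 13/2 ≈ 6.500
Minimum mean = 1.000, attained e.g. along the cycle 1 → 1 with weight 1 and length 1. So λ(A) = 1/1 = 1.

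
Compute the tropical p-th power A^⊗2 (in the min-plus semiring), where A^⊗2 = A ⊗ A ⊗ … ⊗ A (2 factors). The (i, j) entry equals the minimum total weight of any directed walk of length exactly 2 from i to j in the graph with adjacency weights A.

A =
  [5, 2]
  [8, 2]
A^⊗2 =
  [10, 4]
  [10, 4]

Each entry (A^⊗2)_ij equals the minimum over all length-2 walks i = v_0 → v_1 → … → v_2 = j of Σ_t A[v_t][v_{t+1}]. For example, for (i, j) = (0, 1) we minimise over 2 possible intermediate vertex sequences; the minimum is 4, attained along the walk 0 → 1 → 1.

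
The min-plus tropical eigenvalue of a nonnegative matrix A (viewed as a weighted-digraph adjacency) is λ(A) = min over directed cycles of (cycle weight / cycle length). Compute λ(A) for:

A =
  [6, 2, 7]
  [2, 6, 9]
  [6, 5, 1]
λ(A) = 1

Enumerate directed cycles and compute their means (weight / length). Sample:
  cycle 0 → 0: weight = 6, length = 1, mean = 6/1 ≈ 6.000
  cycle 1 → 1: weight = 6, length = 1, mean = 6/1 ≈ 6.000
  cycle 2 → 2: weight = 1, length = 1, mean = 1/1 ≈ 1.000
  cycle 0 → 1 → 0: weight = 4, length = 2, mean = 4/2 ≈ 2.000
  cycle 0 → 2 → 0: weight = 13, length = 2, mean = 13/2 ≈ 6.500
  cycle 1 → 0 → 1: weight = 4, length = 2, mean = 4/2 ≈ 2.000
Minimum mean = 1.000, attained e.g. along the cycle 2 → 2 with weight 1 and length 1. So λ(A) = 1/1 = 1.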